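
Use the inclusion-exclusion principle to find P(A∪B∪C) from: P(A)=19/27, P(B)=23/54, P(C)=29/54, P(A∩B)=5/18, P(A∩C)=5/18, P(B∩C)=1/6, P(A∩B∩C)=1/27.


P(A∪B∪C) = P(A)+P(B)+P(C) - P(AB)-P(AC)-P(BC) + P(ABC)
= 19/27+23/54+29/54 - 5/18-5/18-1/6 + 1/27
= 53/54

53/54


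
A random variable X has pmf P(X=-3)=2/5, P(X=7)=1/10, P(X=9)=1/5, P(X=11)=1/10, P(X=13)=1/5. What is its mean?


E[X] = sum(x * P(x))
= -3*2/5 + 7*1/10 + 9*1/5 + 11*1/10 + 13*1/5
= 5

5


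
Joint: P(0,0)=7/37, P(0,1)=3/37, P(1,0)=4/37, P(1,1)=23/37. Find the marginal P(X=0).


P(X=0) = P(0,0)+P(0,1) = 7/37 + 3/37 = 10/37

10/37


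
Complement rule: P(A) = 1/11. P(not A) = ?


P(A') = 1 - P(A) = 1 - 1/11 = 10/11

10/11


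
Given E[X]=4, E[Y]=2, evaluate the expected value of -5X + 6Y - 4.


E[-5X + 6Y - 4] = -5*E[X] + 6*E[Y] - 4
= (-5)*(4) + (6)*(2) + (-4)
= -20 + 12 - 4 = -12

-12


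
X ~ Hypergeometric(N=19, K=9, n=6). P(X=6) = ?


P(X=6) = C(9,6)*C(10,0) / C(19,6)
= 84*1 / 27132
= 84/27132 = 1/323

1/323


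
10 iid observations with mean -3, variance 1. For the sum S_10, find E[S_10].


E[S_n] = n*E[X_1] = 10*-3 = -30

-30


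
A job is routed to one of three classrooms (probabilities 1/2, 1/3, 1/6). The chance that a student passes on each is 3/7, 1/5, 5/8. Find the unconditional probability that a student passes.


P(A) = P(A|B1)P(B1) + P(A|B2)P(B2) + P(A|B3)P(B3)
= 3/7*1/2 + 1/5*1/3 + 5/8*1/6
= 3/14 + 1/15 + 5/48 = 647/1680

647/1680


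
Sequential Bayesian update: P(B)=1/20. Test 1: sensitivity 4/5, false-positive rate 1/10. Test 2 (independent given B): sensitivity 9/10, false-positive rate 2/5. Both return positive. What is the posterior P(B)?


After test 1: P(+) = 4/5*1/20 + 1/10*19/20 = 27/200
P(B|+) = (1/25)/(27/200) = 8/27
After test 2 (use post1 as new prior): P(+) = 9/10*8/27 + 2/5*19/27 = 74/135
P(B|+,+) = (4/15)/(74/135) = 18/37

18/37


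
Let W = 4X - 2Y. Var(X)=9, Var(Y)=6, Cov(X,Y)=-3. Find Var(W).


Var(4X - 2Y) = 4^2*Var(X) + (-2)^2*Var(Y) + 2*4*(-2)*Cov(X,Y)
= 16*9 + 4*6 - 16*(-3)
= 144 + 24 + 48 = 216

216


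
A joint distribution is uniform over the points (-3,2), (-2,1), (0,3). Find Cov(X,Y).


E[X]=-5/3, E[Y]=2, E[XY]=-8/3
Cov(X,Y) = E[XY] - E[X]E[Y] = -8/3 + 5/3*2 = 2/3

2/3


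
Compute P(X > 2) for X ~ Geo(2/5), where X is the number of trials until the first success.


P(X > 2) = P(first 2 trials all fail) = (1-p)^2 = (3/5)^2 = 9/25

9/25


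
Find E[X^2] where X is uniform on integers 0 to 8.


E[X^2] = (1/9) * sum(x^2 for x=0..8)
= 204/9 = 68/3

68/3


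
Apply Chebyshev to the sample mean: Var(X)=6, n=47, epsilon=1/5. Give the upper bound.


Var(Xbar) = Var(X)/n = 6/47
Chebyshev: P(|Xbar-mu| >= 1/5) <= Var(Xbar)/(1/5)^2 = (6/47)/(1/25) = 150/47
Bound exceeds 1, so trivial bound: 1

1


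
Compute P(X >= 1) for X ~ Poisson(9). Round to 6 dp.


P(X>=1) = 1 - P(X<=0) = 1 - (e^(-9)*9^0/0!)
≈ 1 - 0.0001234098 = 0.9998765902
≈ 0.999877

0.999877


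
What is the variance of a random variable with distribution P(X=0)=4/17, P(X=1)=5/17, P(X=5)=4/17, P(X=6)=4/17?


E[X] = 49/17, E[X^2] = 249/17
Var(X) = E[X^2] - (E[X])^2 = 249/17 - (49/17)^2 = 1832/289

1832/289


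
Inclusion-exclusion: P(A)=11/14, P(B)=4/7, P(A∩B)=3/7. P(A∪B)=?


P(A∪B) = P(A) + P(B) - P(A∩B)
= 11/14 + 4/7 - 3/7 = 13/14

13/14


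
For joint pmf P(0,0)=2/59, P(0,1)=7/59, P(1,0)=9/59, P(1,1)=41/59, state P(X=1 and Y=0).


Read from table: P(X=1, Y=0) = 9/59

9/59


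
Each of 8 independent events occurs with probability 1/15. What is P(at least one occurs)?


P(at least one) = 1 - P(none)
P(none) = (1 - 1/15)^8 = (14/15)^8 = 1475789056/2562890625
P(at least one) = 1 - 1475789056/2562890625 = 1087101569/2562890625

1087101569/2562890625


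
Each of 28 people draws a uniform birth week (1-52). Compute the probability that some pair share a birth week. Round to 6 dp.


P(all different) = prod((52-i)/52 for i=0..27) = 0.000116
P(at least one match) = 1 - 0.000116 = 0.999884

0.999884


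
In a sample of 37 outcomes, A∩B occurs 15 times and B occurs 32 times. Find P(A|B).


P(A|B) = P(A∩B)/P(B) = (15/37)/(32/37) = 15/32

15/32


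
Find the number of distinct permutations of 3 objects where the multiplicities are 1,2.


3! = 6
Denominator: 1!=1 * 2!=2
Coefficient = 6 / 2 = 3

3


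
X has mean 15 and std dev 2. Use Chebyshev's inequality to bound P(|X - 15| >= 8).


k = 8/2 = 4
Chebyshev: P(|X-mu| >= k*sigma) <= 1/k^2 = 1/4^2 = 1/16

1/16


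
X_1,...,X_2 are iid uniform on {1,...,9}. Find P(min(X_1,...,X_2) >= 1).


P(min >= 1) = P(all X_i >= 1) = (P(X_1 >= 1))^2
= (9/9)^2 = 1^2 = 1

1


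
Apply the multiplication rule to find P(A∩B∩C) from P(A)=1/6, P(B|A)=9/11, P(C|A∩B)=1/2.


P(A∩B∩C) = P(A) * P(B|A) * P(C|A∩B)
= 1/6 * 9/11 * 1/2
= 3/22 * 1/2 = 3/44

3/44


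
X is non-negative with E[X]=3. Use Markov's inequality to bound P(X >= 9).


Markov: P(X >= a) <= E[X]/a
P(X >= 9) <= 3/9 = 1/3

1/3


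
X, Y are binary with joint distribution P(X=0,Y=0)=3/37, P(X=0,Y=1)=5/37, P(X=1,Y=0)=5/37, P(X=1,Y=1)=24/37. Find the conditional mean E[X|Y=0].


P(Y=0) = 8/37
E[X|Y=0] = (0*3 + 1*5)/8 = 5/8

5/8


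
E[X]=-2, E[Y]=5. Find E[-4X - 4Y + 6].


E[-4X - 4Y + 6] = -4*E[X] - 4*E[Y] + 6
= (-4)*(-2) + (-4)*(5) + (6)
= 8 - 20 + 6 = -6

-6


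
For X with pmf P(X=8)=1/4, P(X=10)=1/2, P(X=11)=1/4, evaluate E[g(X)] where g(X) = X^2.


E[X^2] = sum(g(x)*P(x))
= 64*1/4 + 100*1/2 + 121*1/4
= 385/4

385/4


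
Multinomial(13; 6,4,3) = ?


13! = 6227020800
Denominator: 6!=720 * 4!=24 * 3!=6
Coefficient = 6227020800 / 103680 = 60060

60060


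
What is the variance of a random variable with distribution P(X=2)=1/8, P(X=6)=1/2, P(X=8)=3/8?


E[X] = 25/4, E[X^2] = 85/2
Var(X) = E[X^2] - (E[X])^2 = 85/2 - (25/4)^2 = 55/16

55/16


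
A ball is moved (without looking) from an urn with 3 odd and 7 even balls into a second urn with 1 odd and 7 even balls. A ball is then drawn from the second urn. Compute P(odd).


P(transfer odd) = 3/10; P(transfer even) = 7/10
If odd transferred: Urn II has 2 odd of 9, so P(odd|odd moved) = 2/9
If even transferred: Urn II has 1 odd of 9, so P(odd|even moved) = 1/9
By total probability: P(odd) = 3/10*2/9 + 7/10*1/9 = 13/90

13/90


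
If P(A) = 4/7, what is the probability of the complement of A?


P(A') = 1 - P(A) = 1 - 4/7 = 3/7

3/7


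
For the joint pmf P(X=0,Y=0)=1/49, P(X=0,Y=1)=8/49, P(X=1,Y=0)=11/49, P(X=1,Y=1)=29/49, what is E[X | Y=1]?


P(Y=1) = 37/49
E[X|Y=1] = (0*8 + 1*29)/37 = 29/37

29/37


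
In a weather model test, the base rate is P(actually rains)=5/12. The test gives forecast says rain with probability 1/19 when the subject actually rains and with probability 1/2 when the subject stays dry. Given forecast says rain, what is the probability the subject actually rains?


P(A) = P(A|B)P(B) + P(A|B')P(B') = 1/19*5/12 + 1/2*7/12 = 143/456
P(B|A) = P(A|B)P(B)/P(A) = (5/228)/(143/456) = 10/143

10/143


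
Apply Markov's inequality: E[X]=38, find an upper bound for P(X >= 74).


Markov: P(X >= a) <= E[X]/a
P(X >= 74) <= 38/74 = 19/37

19/37


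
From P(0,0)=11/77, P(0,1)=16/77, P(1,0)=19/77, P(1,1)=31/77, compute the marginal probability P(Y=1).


P(Y=1) = P(0,1)+P(1,1) = 16/77 + 31/77 = 47/77

47/77


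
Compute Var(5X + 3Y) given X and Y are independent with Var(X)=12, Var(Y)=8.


Independence => Cov(X,Y)=0
Var(5X + 3Y) = 5^2*Var(X) + 3^2*Var(Y)
= 25*12 + 9*8 = 372

372


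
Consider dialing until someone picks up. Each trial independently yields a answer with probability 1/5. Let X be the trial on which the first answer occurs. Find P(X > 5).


P(X > 5) = P(first 5 trials all fail) = (1-p)^5 = (4/5)^5 = 1024/3125

1024/3125


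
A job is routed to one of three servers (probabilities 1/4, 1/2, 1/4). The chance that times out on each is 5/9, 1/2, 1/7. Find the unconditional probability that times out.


P(A) = P(A|B1)P(B1) + P(A|B2)P(B2) + P(A|B3)P(B3)
= 5/9*1/4 + 1/2*1/2 + 1/7*1/4
= 5/36 + 1/4 + 1/28 = 107/252

107/252


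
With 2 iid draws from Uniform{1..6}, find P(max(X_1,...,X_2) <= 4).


P(max <= 4) = P(all X_i <= 4) = (P(X_1 <= 4))^2
= (4/6)^2 = (2/3)^2 = 4/9

4/9


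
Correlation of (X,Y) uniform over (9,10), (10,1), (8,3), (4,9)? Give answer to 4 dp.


Cov(X,Y) = -4.5625, Var(X) = 5.1875, Var(Y) = 14.6875
rho = Cov/(sqrt(VarX)*sqrt(VarY)) = -0.5227

-0.5227


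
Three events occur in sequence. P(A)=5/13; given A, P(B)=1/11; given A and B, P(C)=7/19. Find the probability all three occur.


P(A∩B∩C) = P(A) * P(B|A) * P(C|A∩B)
= 5/13 * 1/11 * 7/19
= 5/143 * 7/19 = 35/2717

35/2717


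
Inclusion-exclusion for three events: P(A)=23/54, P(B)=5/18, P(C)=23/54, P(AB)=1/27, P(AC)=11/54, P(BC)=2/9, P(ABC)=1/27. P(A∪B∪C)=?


P(A∪B∪C) = P(A)+P(B)+P(C) - P(AB)-P(AC)-P(BC) + P(ABC)
= 23/54+5/18+23/54 - 1/27-11/54-2/9 + 1/27
= 19/27

19/27


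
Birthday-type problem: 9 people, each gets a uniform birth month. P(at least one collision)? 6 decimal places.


P(all different) = prod((12-i)/12 for i=0..8) = 0.015472
P(at least one match) = 1 - 0.015472 = 0.984528

0.984528


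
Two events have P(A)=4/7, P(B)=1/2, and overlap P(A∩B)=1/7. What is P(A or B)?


P(A∪B) = P(A) + P(B) - P(A∩B)
= 4/7 + 1/2 - 1/7 = 13/14

13/14


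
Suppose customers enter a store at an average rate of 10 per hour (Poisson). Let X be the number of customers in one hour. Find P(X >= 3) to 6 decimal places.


P(X>=3) = 1 - P(X<=2) = 1 - (e^(-10)*10^0/0! + e^(-10)*10^1/1! + e^(-10)*10^2/2!)
≈ 1 - (0.0000453999 + 0.0004539993 + 0.0022699965)
= 1 - 0.0027693957 = 0.9972306043
≈ 0.997231

0.997231


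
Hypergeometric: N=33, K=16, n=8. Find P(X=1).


P(X=1) = C(16,1)*C(17,7) / C(33,8)
= 16*19448 / 13884156
= 311168/13884156 = 544/24273

544/24273


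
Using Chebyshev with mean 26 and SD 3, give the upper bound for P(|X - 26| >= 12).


k = 12/3 = 4
Chebyshev: P(|X-mu| >= k*sigma) <= 1/k^2 = 1/4^2 = 1/16

1/16


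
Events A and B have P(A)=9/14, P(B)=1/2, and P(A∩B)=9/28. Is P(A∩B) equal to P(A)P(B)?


P(A)*P(B) = 9/14*1/2 = 9/28
P(A∩B) = 9/28, which equals P(A)P(B), so independent

Yes, A and B are independent


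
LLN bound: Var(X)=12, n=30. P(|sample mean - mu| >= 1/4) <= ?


Var(Xbar) = Var(X)/n = 12/30
Chebyshev: P(|Xbar-mu| >= 1/4) <= Var(Xbar)/(1/4)^2 = (2/5)/(1/16) = 32/5
Bound exceeds 1, so trivial bound: 1

1


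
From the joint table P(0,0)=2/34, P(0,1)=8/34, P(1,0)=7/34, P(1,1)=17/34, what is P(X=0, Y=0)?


Read from table: P(X=0, Y=0) = 2/34 = 1/17

1/17


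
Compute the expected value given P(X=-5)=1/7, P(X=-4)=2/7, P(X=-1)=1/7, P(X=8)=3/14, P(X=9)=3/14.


E[X] = sum(x * P(x))
= -5*1/7 - 4*2/7 - 1*1/7 + 8*3/14 + 9*3/14
= 23/14

23/14


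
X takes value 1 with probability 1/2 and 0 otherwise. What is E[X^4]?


For Bernoulli: X in {0,1}
E[X^4] = 0^4*(1-1/2) + 1^4*1/2 = 1/2

1/2


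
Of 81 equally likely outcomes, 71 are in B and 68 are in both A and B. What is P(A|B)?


P(A|B) = P(A∩B)/P(B) = (68/81)/(71/81) = 68/71

68/71


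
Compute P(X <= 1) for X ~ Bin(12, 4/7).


P(X<=1) = P(X=0) + P(X=1)
= 531441/13841287201 + 8503056/13841287201
= 9034497/13841287201

9034497/13841287201


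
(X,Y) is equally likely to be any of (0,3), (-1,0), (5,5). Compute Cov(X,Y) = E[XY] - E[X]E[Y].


E[X]=4/3, E[Y]=8/3, E[XY]=25/3
Cov(X,Y) = E[XY] - E[X]E[Y] = 25/3 - 4/3*8/3 = 43/9

43/9


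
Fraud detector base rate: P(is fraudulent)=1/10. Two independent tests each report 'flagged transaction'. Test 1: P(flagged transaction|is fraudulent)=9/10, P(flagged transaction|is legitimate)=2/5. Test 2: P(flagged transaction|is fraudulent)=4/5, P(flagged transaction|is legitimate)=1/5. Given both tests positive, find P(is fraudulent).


After test 1: P(+) = 9/10*1/10 + 2/5*9/10 = 9/20
P(B|+) = (9/100)/(9/20) = 1/5
After test 2 (use post1 as new prior): P(+) = 4/5*1/5 + 1/5*4/5 = 8/25
P(B|+,+) = (4/25)/(8/25) = 1/2

1/2


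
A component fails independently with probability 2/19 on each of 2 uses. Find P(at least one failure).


P(at least one) = 1 - P(none)
P(none) = (1 - 2/19)^2 = (17/19)^2 = 289/361
P(at least one) = 1 - 289/361 = 72/361

72/361


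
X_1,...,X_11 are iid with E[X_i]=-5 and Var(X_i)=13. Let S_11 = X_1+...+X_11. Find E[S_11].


E[S_n] = n*E[X_1] = 11*-5 = -55

-55


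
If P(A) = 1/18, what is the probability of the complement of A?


P(A') = 1 - P(A) = 1 - 1/18 = 17/18

17/18


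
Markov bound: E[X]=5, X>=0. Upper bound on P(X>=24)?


Markov: P(X >= a) <= E[X]/a
P(X >= 24) <= 5/24

5/24


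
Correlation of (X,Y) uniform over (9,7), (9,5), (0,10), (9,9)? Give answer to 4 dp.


Cov(X,Y) = -5.0625, Var(X) = 15.1875, Var(Y) = 3.6875
rho = Cov/(sqrt(VarX)*sqrt(VarY)) = -0.6765

-0.6765


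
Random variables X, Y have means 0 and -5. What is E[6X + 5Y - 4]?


E[6X + 5Y - 4] = 6*E[X] + 5*E[Y] - 4
= (6)*(0) + (5)*(-5) + (-4)
= 0 - 25 - 4 = -29

-29


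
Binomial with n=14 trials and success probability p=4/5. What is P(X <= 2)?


P(X<=2) = P(X=0) + P(X=1) + P(X=2)
= 1/6103515625 + 56/6103515625 + 1456/6103515625
= 1513/6103515625

1513/6103515625


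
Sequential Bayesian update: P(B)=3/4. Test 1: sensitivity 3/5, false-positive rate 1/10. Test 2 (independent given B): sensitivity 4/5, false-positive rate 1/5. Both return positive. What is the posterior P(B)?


After test 1: P(+) = 3/5*3/4 + 1/10*1/4 = 19/40
P(B|+) = (9/20)/(19/40) = 18/19
After test 2 (use post1 as new prior): P(+) = 4/5*18/19 + 1/5*1/19 = 73/95
P(B|+,+) = (72/95)/(73/95) = 72/73

72/73


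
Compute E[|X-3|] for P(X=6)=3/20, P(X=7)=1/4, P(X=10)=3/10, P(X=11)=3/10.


E[|X-3|] = sum(g(x)*P(x))
= 3*3/20 + 4*1/4 + 7*3/10 + 8*3/10
= 119/20

119/20


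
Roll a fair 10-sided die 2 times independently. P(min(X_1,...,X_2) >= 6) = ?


P(min >= 6) = P(all X_i >= 6) = (P(X_1 >= 6))^2
= (5/10)^2 = (1/2)^2 = 1/4

1/4


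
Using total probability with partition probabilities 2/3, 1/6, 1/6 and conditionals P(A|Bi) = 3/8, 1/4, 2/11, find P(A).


P(A) = P(A|B1)P(B1) + P(A|B2)P(B2) + P(A|B3)P(B3)
= 3/8*2/3 + 1/4*1/6 + 2/11*1/6
= 1/4 + 1/24 + 1/33 = 85/264

85/264


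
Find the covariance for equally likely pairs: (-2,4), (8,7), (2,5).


E[X]=8/3, E[Y]=16/3, E[XY]=58/3
Cov(X,Y) = E[XY] - E[X]E[Y] = 58/3 - 8/3*16/3 = 46/9

46/9


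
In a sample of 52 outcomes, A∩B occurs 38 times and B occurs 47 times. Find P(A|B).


P(A|B) = P(A∩B)/P(B) = (38/52)/(47/52) = 38/47

38/47


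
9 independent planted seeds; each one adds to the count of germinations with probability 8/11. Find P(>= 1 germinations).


P(at least one) = 1 - P(none)
P(none) = (1 - 8/11)^9 = (3/11)^9 = 19683/2357947691
P(at least one) = 1 - 19683/2357947691 = 2357928008/2357947691

2357928008/2357947691


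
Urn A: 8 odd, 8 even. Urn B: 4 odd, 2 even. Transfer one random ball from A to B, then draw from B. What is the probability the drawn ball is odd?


P(transfer odd) = 8/16 = 1/2; P(transfer even) = 1/2
If odd transferred: Urn II has 5 odd of 7, so P(odd|odd moved) = 5/7
If even transferred: Urn II has 4 odd of 7, so P(odd|even moved) = 4/7
By total probability: P(odd) = 1/2*5/7 + 1/2*4/7 = 9/14

9/14


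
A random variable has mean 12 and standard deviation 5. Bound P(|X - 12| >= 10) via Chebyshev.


k = 10/5 = 2
Chebyshev: P(|X-mu| >= k*sigma) <= 1/k^2 = 1/2^2 = 1/4

1/4


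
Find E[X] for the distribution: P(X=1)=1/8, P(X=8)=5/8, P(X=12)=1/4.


E[X] = sum(x * P(x))
= 1*1/8 + 8*5/8 + 12*1/4
= 65/8

65/8


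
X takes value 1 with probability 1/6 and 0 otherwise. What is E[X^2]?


For Bernoulli: X in {0,1}
E[X^2] = 0^2*(1-1/6) + 1^2*1/6 = 1/6

1/6


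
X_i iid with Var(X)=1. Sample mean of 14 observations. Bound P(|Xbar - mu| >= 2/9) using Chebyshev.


Var(Xbar) = Var(X)/n = 1/14
Chebyshev: P(|Xbar-mu| >= 2/9) <= Var(Xbar)/(2/9)^2 = (1/14)/(4/81) = 81/56
Bound exceeds 1, so trivial bound: 1

1


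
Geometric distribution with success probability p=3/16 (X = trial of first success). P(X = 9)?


P(X=9) = (1-p)^8 * p = (13/16)^8 * 3/16
= 815730721/4294967296 * 3/16 = 2447192163/68719476736

2447192163/68719476736


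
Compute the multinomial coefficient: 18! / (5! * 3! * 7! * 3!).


18! = 6402373705728000
Denominator: 5!=120 * 3!=6 * 7!=5040 * 3!=6
Coefficient = 6402373705728000 / 21772800 = 294053760

294053760


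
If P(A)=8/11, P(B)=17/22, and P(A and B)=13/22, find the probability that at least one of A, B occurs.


P(A∪B) = P(A) + P(B) - P(A∩B)
= 8/11 + 17/22 - 13/22 = 10/11

10/11


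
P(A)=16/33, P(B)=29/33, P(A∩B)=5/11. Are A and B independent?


P(A)*P(B) = 16/33*29/33 = 464/1089
P(A∩B) = 5/11 != 464/1089, so not independent

No, A and B are not independent


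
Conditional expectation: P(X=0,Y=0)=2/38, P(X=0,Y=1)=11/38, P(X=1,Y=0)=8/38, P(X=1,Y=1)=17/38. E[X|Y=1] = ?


P(Y=1) = 28/38
E[X|Y=1] = (0*11 + 1*17)/28 = 17/28

17/28


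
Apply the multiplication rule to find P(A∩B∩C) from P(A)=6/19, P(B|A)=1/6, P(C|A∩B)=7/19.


P(A∩B∩C) = P(A) * P(B|A) * P(C|A∩B)
= 6/19 * 1/6 * 7/19
= 1/19 * 7/19 = 7/361

7/361


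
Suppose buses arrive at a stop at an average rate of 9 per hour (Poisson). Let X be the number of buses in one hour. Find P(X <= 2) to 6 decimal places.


P(X<=2) = e^(-9)*9^0/0! + e^(-9)*9^1/1! + e^(-9)*9^2/2!
≈ 0.0001234098 + 0.0011106882 + 0.0049980971
= 0.0062321951
≈ 0.006232

0.006232


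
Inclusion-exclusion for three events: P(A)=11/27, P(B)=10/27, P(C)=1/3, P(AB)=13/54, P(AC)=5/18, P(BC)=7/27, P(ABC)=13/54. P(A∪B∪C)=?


P(A∪B∪C) = P(A)+P(B)+P(C) - P(AB)-P(AC)-P(BC) + P(ABC)
= 11/27+10/27+1/3 - 13/54-5/18-7/27 + 13/54
= 31/54

31/54


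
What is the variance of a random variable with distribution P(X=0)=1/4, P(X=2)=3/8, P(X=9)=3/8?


E[X] = 33/8, E[X^2] = 255/8
Var(X) = E[X^2] - (E[X])^2 = 255/8 - (33/8)^2 = 951/64

951/64


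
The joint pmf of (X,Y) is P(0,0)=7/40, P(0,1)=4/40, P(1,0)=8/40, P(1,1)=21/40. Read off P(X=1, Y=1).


Read from table: P(X=1, Y=1) = 21/40

21/40


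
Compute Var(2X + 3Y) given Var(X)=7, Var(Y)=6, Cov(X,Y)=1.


Var(2X + 3Y) = 2^2*Var(X) + 3^2*Var(Y) + 2*2*3*Cov(X,Y)
= 4*7 + 9*6 + 12*1
= 28 + 54 + 12 = 94

94


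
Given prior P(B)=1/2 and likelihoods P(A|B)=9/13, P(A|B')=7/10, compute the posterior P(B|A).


P(A) = P(A|B)P(B) + P(A|B')P(B') = 9/13*1/2 + 7/10*1/2 = 181/260
P(B|A) = P(A|B)P(B)/P(A) = (9/26)/(181/260) = 90/181

90/181


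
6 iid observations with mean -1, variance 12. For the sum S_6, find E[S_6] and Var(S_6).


E[S_n] = n*mu = 6*-1 = -6
Var(S_n) = n*sigma^2 = 6*12 = 72

E[S_6]=-6, Var(S_6)=72


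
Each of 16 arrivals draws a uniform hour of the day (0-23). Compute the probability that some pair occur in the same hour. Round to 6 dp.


P(all different) = prod((24-i)/24 for i=0..15) = 0.001270
P(at least one match) = 1 - 0.001270 = 0.998730

0.998730


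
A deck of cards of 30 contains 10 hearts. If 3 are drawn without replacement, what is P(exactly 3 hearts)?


P(X=3) = C(10,3)*C(20,0) / C(30,3)
= 120*1 / 4060
= 120/4060 = 6/203

6/203


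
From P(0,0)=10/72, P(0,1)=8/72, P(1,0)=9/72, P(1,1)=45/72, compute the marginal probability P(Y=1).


P(Y=1) = P(0,1)+P(1,1) = 8/72 + 45/72 = 53/72

53/72


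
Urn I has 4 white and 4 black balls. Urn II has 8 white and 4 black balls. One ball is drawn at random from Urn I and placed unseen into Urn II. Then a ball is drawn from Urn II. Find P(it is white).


P(transfer white) = 4/8 = 1/2; P(transfer black) = 1/2
If white transferred: Urn II has 9 white of 13, so P(white|white moved) = 9/13
If black transferred: Urn II has 8 white of 13, so P(white|black moved) = 8/13
By total probability: P(white) = 1/2*9/13 + 1/2*8/13 = 17/26

17/26


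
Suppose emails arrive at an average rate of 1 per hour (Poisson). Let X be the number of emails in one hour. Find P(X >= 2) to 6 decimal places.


P(X>=2) = 1 - P(X<=1) = 1 - (e^(-1)*1^0/0! + e^(-1)*1^1/1!)
≈ 1 - (0.3678794412 + 0.3678794412)
= 1 - 0.7357588824 = 0.2642411176
≈ 0.264241

0.264241


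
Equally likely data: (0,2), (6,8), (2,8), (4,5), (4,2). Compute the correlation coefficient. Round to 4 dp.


Cov(X,Y) = 2.4000, Var(X) = 4.1600, Var(Y) = 7.2000
rho = Cov/(sqrt(VarX)*sqrt(VarY)) = 0.4385

0.4385


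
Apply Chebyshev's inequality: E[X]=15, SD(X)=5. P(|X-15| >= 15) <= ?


k = 15/5 = 3
Chebyshev: P(|X-mu| >= k*sigma) <= 1/k^2 = 1/3^2 = 1/9

1/9


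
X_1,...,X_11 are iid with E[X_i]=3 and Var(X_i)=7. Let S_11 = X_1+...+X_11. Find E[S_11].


E[S_n] = n*E[X_1] = 11*3 = 33

33


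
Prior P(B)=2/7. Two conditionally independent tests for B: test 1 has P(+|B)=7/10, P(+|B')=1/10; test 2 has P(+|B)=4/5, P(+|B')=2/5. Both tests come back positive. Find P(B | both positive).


After test 1: P(+) = 7/10*2/7 + 1/10*5/7 = 19/70
P(B|+) = (1/5)/(19/70) = 14/19
After test 2 (use post1 as new prior): P(+) = 4/5*14/19 + 2/5*5/19 = 66/95
P(B|+,+) = (56/95)/(66/95) = 28/33

28/33


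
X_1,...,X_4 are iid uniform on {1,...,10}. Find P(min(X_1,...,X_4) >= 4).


P(min >= 4) = P(all X_i >= 4) = (P(X_1 >= 4))^4
= (7/10)^4 = 2401/10000

2401/10000


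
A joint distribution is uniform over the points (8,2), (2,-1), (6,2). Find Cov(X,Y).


E[X]=16/3, E[Y]=1, E[XY]=26/3
Cov(X,Y) = E[XY] - E[X]E[Y] = 26/3 - 16/3*1 = 10/3

10/3


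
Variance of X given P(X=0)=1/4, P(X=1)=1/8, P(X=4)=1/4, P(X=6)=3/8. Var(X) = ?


E[X] = 27/8, E[X^2] = 141/8
Var(X) = E[X^2] - (E[X])^2 = 141/8 - (27/8)^2 = 399/64

399/64


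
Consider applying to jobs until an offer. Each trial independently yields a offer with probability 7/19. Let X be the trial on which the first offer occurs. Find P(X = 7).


P(X=7) = (1-p)^6 * p = (12/19)^6 * 7/19
= 2985984/47045881 * 7/19 = 20901888/893871739

20901888/893871739


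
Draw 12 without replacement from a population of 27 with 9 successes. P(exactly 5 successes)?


P(X=5) = C(9,5)*C(18,7) / C(27,12)
= 126*31824 / 17383860
= 4009824/17383860 = 504/2185

504/2185


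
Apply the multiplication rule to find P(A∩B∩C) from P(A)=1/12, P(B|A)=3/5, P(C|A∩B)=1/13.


P(A∩B∩C) = P(A) * P(B|A) * P(C|A∩B)
= 1/12 * 3/5 * 1/13
= 1/20 * 1/13 = 1/260

1/260


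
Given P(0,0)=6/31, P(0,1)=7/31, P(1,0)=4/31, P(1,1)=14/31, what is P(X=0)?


P(X=0) = P(0,0)+P(0,1) = 6/31 + 7/31 = 13/31

13/31


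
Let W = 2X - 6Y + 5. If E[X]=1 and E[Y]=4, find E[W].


E[2X - 6Y + 5] = 2*E[X] - 6*E[Y] + 5
= (2)*(1) + (-6)*(4) + (5)
= 2 - 24 + 5 = -17

-17


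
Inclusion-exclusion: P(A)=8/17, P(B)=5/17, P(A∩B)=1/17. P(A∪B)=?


P(A∪B) = P(A) + P(B) - P(A∩B)
= 8/17 + 5/17 - 1/17 = 12/17

12/17


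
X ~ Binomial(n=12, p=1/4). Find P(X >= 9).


P(X>=9) = P(X=9) + P(X=10) + P(X=11) + P(X=12)
= 1485/4194304 + 297/8388608 + 9/4194304 + 1/16777216
= 6571/16777216

6571/16777216


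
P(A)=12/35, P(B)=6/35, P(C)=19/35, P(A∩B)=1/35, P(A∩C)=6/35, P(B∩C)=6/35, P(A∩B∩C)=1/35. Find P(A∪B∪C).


P(A∪B∪C) = P(A)+P(B)+P(C) - P(AB)-P(AC)-P(BC) + P(ABC)
= 12/35+6/35+19/35 - 1/35-6/35-6/35 + 1/35
= 5/7

5/7


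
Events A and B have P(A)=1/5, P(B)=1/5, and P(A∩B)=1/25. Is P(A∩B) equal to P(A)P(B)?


P(A)*P(B) = 1/5*1/5 = 1/25
P(A∩B) = 1/25, which equals P(A)P(B), so independent

Yes, A and B are independent


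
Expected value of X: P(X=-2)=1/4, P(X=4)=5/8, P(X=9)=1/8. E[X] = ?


E[X] = sum(x * P(x))
= -2*1/4 + 4*5/8 + 9*1/8
= 25/8

25/8


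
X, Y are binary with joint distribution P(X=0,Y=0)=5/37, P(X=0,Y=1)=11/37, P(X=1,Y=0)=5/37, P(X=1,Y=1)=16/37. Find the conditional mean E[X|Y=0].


P(Y=0) = 10/37
E[X|Y=0] = (0*5 + 1*5)/10 = 5/10 = 1/2

1/2


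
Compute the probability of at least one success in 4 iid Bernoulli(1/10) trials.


P(at least one) = 1 - P(none)
P(none) = (1 - 1/10)^4 = (9/10)^4 = 6561/10000
P(at least one) = 1 - 6561/10000 = 3439/10000

3439/10000


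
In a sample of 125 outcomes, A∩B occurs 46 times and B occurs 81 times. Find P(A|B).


P(A|B) = P(A∩B)/P(B) = (46/125)/(81/125) = 46/81

46/81


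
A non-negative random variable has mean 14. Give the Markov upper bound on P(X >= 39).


Markov: P(X >= a) <= E[X]/a
P(X >= 39) <= 14/39

14/39


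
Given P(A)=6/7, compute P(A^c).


P(A') = 1 - P(A) = 1 - 6/7 = 1/7

1/7


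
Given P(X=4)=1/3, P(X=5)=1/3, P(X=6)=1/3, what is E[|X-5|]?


E[|X-5|] = sum(g(x)*P(x))
= 1*1/3 + 0*1/3 + 1*1/3
= 2/3

2/3


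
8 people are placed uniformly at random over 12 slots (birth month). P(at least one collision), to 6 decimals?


P(all different) = prod((12-i)/12 for i=0..7) = 0.046417
P(at least one match) = 1 - 0.046417 = 0.953583

0.953583


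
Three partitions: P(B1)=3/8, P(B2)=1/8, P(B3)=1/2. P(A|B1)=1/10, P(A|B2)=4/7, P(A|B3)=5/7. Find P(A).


P(A) = P(A|B1)P(B1) + P(A|B2)P(B2) + P(A|B3)P(B3)
= 1/10*3/8 + 4/7*1/8 + 5/7*1/2
= 3/80 + 1/14 + 5/14 = 261/560

261/560


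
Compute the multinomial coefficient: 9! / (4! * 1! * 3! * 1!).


9! = 362880
Denominator: 4!=24 * 1!=1 * 3!=6 * 1!=1
Coefficient = 362880 / 144 = 2520

2520


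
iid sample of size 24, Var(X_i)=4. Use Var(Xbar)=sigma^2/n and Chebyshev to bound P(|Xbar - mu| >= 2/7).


Var(Xbar) = Var(X)/n = 4/24
Chebyshev: P(|Xbar-mu| >= 2/7) <= Var(Xbar)/(2/7)^2 = (1/6)/(4/49) = 49/24
Bound exceeds 1, so trivial bound: 1

1


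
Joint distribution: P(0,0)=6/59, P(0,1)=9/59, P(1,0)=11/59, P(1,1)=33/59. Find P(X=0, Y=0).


Read from table: P(X=0, Y=0) = 6/59

6/59


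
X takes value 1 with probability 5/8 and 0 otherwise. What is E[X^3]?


For Bernoulli: X in {0,1}
E[X^3] = 0^3*(1-5/8) + 1^3*5/8 = 5/8

5/8


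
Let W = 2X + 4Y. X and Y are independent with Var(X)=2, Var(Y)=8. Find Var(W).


Independence => Cov(X,Y)=0
Var(2X + 4Y) = 2^2*Var(X) + 4^2*Var(Y)
= 4*2 + 16*8 = 136

136


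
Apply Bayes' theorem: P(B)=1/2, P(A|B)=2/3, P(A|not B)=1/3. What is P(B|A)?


P(A) = P(A|B)P(B) + P(A|B')P(B') = 2/3*1/2 + 1/3*1/2 = 1/2
P(B|A) = P(A|B)P(B)/P(A) = (1/3)/(1/2) = 2/3

2/3


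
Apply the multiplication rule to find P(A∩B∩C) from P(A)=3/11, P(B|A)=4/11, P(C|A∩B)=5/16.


P(A∩B∩C) = P(A) * P(B|A) * P(C|A∩B)
= 3/11 * 4/11 * 5/16
= 12/121 * 5/16 = 15/484

15/484


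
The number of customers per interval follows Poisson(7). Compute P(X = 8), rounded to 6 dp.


P(X=8) = e^(-7) * 7^8 / 8!
≈ 0.0009118819656 * 5764801 / 40320
≈ 0.130377

0.130377


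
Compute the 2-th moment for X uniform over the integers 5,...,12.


E[X^2] = (1/8) * sum(x^2 for x=5..12)
= 620/8 = 155/2

155/2


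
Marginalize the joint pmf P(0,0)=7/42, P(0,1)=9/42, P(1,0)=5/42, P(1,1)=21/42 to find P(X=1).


P(X=1) = P(1,0)+P(1,1) = 5/42 + 21/42 = 26/42 = 13/21

13/21


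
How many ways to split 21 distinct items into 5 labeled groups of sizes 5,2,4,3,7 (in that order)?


21! = 51090942171709440000
Denominator: 5!=120 * 2!=2 * 4!=24 * 3!=6 * 7!=5040
Coefficient = 51090942171709440000 / 174182400 = 293318625600

293318625600


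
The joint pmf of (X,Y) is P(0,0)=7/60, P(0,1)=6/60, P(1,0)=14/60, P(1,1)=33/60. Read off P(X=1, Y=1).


Read from table: P(X=1, Y=1) = 33/60 = 11/20

11/20


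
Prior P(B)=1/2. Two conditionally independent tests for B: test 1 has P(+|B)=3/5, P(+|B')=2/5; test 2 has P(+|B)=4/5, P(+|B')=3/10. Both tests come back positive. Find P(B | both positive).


After test 1: P(+) = 3/5*1/2 + 2/5*1/2 = 1/2
P(B|+) = (3/10)/(1/2) = 3/5
After test 2 (use post1 as new prior): P(+) = 4/5*3/5 + 3/10*2/5 = 3/5
P(B|+,+) = (12/25)/(3/5) = 4/5

4/5


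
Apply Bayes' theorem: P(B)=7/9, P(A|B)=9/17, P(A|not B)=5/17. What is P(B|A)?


P(A) = P(A|B)P(B) + P(A|B')P(B') = 9/17*7/9 + 5/17*2/9 = 73/153
P(B|A) = P(A|B)P(B)/P(A) = (7/17)/(73/153) = 63/73

63/73


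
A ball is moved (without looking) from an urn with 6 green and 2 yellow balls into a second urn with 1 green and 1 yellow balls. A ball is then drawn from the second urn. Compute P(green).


P(transfer green) = 6/8 = 3/4; P(transfer yellow) = 1/4
If green transferred: Urn II has 2 green of 3, so P(green|green moved) = 2/3
If yellow transferred: Urn II has 1 green of 3, so P(green|yellow moved) = 1/3
By total probability: P(green) = 3/4*2/3 + 1/4*1/3 = 7/12

7/12


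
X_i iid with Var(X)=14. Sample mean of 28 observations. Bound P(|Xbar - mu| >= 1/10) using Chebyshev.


Var(Xbar) = Var(X)/n = 14/28
Chebyshev: P(|Xbar-mu| >= 1/10) <= Var(Xbar)/(1/10)^2 = (1/2)/(1/100) = 50
Bound exceeds 1, so trivial bound: 1

1


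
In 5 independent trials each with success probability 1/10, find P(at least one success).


P(at least one) = 1 - P(none)
P(none) = (1 - 1/10)^5 = (9/10)^5 = 59049/100000
P(at least one) = 1 - 59049/100000 = 40951/100000

40951/100000


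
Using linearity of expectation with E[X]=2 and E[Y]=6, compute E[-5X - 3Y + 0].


E[-5X - 3Y + 0] = -5*E[X] - 3*E[Y] + 0
= (-5)*(2) + (-3)*(6) + (0)
= -10 - 18 + 0 = -28

-28


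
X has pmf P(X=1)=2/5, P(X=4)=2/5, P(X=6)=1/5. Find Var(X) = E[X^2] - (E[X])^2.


E[X] = 16/5, E[X^2] = 14
Var(X) = E[X^2] - (E[X])^2 = 14 - (16/5)^2 = 94/25

94/25


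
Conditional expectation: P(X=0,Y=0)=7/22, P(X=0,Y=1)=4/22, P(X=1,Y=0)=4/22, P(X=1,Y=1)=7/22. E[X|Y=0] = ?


P(Y=0) = 11/22
E[X|Y=0] = (0*7 + 1*4)/11 = 4/11

4/11


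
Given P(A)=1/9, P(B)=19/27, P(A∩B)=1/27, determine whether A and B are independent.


P(A)*P(B) = 1/9*19/27 = 19/243
P(A∩B) = 1/27 != 19/243, so not independent

No, A and B are not independent


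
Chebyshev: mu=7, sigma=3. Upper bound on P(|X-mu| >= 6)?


k = 6/3 = 2
Chebyshev: P(|X-mu| >= k*sigma) <= 1/k^2 = 1/2^2 = 1/4

1/4


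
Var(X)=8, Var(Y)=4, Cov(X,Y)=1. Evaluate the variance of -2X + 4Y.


Var(-2X + 4Y) = (-2)^2*Var(X) + 4^2*Var(Y) + 2*(-2)*4*Cov(X,Y)
= 4*8 + 16*4 - 16*1
= 32 + 64 - 16 = 80

80


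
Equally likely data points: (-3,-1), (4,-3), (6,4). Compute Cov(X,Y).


E[X]=7/3, E[Y]=0, E[XY]=5
Cov(X,Y) = E[XY] - E[X]E[Y] = 5 - 7/3*0 = 5

5


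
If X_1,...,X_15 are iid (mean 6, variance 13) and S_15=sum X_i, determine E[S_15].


E[S_n] = n*E[X_1] = 15*6 = 90

90


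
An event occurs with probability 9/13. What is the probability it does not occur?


P(A') = 1 - P(A) = 1 - 9/13 = 4/13

4/13


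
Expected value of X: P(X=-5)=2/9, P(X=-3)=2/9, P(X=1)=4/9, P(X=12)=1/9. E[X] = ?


E[X] = sum(x * P(x))
= -5*2/9 - 3*2/9 + 1*4/9 + 12*1/9
= 0

0


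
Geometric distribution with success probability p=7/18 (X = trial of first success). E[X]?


For geometric (trials until first success), E[X] = 1/p = 1/(7/18) = 18/7

18/7


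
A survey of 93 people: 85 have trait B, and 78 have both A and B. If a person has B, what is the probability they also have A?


P(A|B) = P(A∩B)/P(B) = (78/93)/(85/93) = 78/85

78/85


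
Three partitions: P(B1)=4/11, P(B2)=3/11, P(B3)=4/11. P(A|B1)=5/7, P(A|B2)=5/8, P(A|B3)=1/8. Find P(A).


P(A) = P(A|B1)P(B1) + P(A|B2)P(B2) + P(A|B3)P(B3)
= 5/7*4/11 + 5/8*3/11 + 1/8*4/11
= 20/77 + 15/88 + 1/22 = 293/616

293/616


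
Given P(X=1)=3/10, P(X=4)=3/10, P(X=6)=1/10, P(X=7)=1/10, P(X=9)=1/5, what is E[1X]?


E[1X] = sum(g(x)*P(x))
= 1*3/10 + 4*3/10 + 6*1/10 + 7*1/10 + 9*1/5
= 23/5

23/5


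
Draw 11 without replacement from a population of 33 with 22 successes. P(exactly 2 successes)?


P(X=2) = C(22,2)*C(11,9) / C(33,11)
= 231*55 / 193536720
= 12705/193536720 = 847/12902448

847/12902448


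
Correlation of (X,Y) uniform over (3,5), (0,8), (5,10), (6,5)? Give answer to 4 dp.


Cov(X,Y) = -0.7500, Var(X) = 5.2500, Var(Y) = 4.5000
rho = Cov/(sqrt(VarX)*sqrt(VarY)) = -0.1543

-0.1543


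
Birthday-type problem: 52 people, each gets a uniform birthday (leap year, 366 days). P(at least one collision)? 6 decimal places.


P(all different) = prod((366-i)/366 for i=0..51) = 0.022238
P(at least one match) = 1 - 0.022238 = 0.977762

0.977762


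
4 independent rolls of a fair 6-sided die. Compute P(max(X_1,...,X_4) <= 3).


P(max <= 3) = P(all X_i <= 3) = (P(X_1 <= 3))^4
= (3/6)^4 = (1/2)^4 = 1/16

1/16


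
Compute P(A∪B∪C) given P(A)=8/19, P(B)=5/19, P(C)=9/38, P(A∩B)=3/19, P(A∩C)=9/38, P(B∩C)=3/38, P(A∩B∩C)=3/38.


P(A∪B∪C) = P(A)+P(B)+P(C) - P(AB)-P(AC)-P(BC) + P(ABC)
= 8/19+5/19+9/38 - 3/19-9/38-3/38 + 3/38
= 10/19

10/19


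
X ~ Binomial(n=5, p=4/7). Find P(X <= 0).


P(X<=0) = P(X=0)
= 243/16807
= 243/16807

243/16807


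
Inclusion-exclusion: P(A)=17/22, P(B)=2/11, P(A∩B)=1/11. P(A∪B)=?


P(A∪B) = P(A) + P(B) - P(A∩B)
= 17/22 + 2/11 - 1/11 = 19/22

19/22


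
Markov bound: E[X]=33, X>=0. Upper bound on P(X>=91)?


Markov: P(X >= a) <= E[X]/a
P(X >= 91) <= 33/91

33/91


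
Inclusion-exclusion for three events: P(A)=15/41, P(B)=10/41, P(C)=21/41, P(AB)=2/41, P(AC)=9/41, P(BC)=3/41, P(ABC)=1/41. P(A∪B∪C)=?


P(A∪B∪C) = P(A)+P(B)+P(C) - P(AB)-P(AC)-P(BC) + P(ABC)
= 15/41+10/41+21/41 - 2/41-9/41-3/41 + 1/41
= 33/41

33/41


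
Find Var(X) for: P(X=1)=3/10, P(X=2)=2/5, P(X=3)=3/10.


E[X] = 2, E[X^2] = 23/5
Var(X) = E[X^2] - (E[X])^2 = 23/5 - (2)^2 = 3/5

3/5


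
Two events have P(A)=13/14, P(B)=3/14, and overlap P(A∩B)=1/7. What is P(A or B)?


P(A∪B) = P(A) + P(B) - P(A∩B)
= 13/14 + 3/14 - 1/7 = 1

1


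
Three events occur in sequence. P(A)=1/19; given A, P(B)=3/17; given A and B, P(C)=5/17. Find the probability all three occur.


P(A∩B∩C) = P(A) * P(B|A) * P(C|A∩B)
= 1/19 * 3/17 * 5/17
= 3/323 * 5/17 = 15/5491

15/5491


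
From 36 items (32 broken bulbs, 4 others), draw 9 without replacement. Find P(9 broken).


P(X=9) = C(32,9)*C(4,0) / C(36,9)
= 28048800*1 / 94143280
= 28048800/94143280 = 390/1309

390/1309


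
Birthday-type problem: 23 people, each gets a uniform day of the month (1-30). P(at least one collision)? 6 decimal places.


P(all different) = prod((30-i)/30 for i=0..22) = 0.000006
P(at least one match) = 1 - 0.000006 = 0.999994

0.999994


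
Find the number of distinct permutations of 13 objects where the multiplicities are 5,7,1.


13! = 6227020800
Denominator: 5!=120 * 7!=5040 * 1!=1
Coefficient = 6227020800 / 604800 = 10296

10296


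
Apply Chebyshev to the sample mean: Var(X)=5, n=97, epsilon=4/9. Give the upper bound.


Var(Xbar) = Var(X)/n = 5/97
Chebyshev: P(|Xbar-mu| >= 4/9) <= Var(Xbar)/(4/9)^2 = (5/97)/(16/81) = 405/1552

405/1552


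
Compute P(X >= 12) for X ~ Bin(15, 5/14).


P(X>=12) = P(X=12) + P(X=13) + P(X=14) + P(X=15)
= 11568603515625/22224013651116032 + 1483154296875/22224013651116032 + 823974609375/155568095557812224 + 30517578125/155568095557812224
= 1646728515625/2778001706389504

1646728515625/2778001706389504


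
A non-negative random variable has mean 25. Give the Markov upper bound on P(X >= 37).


Markov: P(X >= a) <= E[X]/a
P(X >= 37) <= 25/37

25/37


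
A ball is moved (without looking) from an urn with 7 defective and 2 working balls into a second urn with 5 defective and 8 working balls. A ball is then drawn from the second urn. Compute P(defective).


P(transfer defective) = 7/9; P(transfer working) = 2/9
If defective transferred: Urn II has 6 defective of 14, so P(defective|defective moved) = 3/7
If working transferred: Urn II has 5 defective of 14, so P(defective|working moved) = 5/14
By total probability: P(defective) = 7/9*3/7 + 2/9*5/14 = 26/63

26/63


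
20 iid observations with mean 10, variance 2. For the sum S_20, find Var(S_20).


By independence, Var(S_n) = n*Var(X_1) = 20*2 = 40

40


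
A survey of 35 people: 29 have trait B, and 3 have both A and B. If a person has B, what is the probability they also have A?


P(A|B) = P(A∩B)/P(B) = (3/35)/(29/35) = 3/29

3/29


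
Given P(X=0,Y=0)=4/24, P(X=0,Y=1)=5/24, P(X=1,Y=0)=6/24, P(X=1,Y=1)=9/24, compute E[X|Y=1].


P(Y=1) = 14/24
E[X|Y=1] = (0*5 + 1*9)/14 = 9/14

9/14


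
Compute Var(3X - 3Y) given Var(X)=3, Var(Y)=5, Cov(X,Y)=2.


Var(3X - 3Y) = 3^2*Var(X) + (-3)^2*Var(Y) + 2*3*(-3)*Cov(X,Y)
= 9*3 + 9*5 - 18*2
= 27 + 45 - 36 = 36

36


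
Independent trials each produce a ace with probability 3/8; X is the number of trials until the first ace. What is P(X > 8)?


P(X > 8) = P(first 8 trials all fail) = (1-p)^8 = (5/8)^8 = 390625/16777216

390625/16777216


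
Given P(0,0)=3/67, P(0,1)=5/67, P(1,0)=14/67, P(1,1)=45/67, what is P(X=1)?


P(X=1) = P(1,0)+P(1,1) = 14/67 + 45/67 = 59/67

59/67


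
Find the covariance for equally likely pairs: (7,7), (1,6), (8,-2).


E[X]=16/3, E[Y]=11/3, E[XY]=13
Cov(X,Y) = E[XY] - E[X]E[Y] = 13 - 16/3*11/3 = -59/9

-59/9


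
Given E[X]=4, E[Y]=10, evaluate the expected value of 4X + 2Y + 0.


E[4X + 2Y + 0] = 4*E[X] + 2*E[Y] + 0
= (4)*(4) + (2)*(10) + (0)
= 16 + 20 + 0 = 36

36


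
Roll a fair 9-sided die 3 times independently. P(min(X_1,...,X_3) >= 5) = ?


P(min >= 5) = P(all X_i >= 5) = (P(X_1 >= 5))^3
= (5/9)^3 = 125/729

125/729


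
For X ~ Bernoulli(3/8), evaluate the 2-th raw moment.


For Bernoulli: X in {0,1}
E[X^2] = 0^2*(1-3/8) + 1^2*3/8 = 3/8

3/8


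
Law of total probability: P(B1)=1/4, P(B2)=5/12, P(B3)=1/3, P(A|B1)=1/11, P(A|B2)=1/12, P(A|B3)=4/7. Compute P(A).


P(A) = P(A|B1)P(B1) + P(A|B2)P(B2) + P(A|B3)P(B3)
= 1/11*1/4 + 1/12*5/12 + 4/7*1/3
= 1/44 + 5/144 + 4/21 = 2749/11088

2749/11088


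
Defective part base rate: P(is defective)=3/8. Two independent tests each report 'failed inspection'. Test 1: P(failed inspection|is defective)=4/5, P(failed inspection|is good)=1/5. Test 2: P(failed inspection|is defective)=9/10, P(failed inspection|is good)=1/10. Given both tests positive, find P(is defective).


After test 1: P(+) = 4/5*3/8 + 1/5*5/8 = 17/40
P(B|+) = (3/10)/(17/40) = 12/17
After test 2 (use post1 as new prior): P(+) = 9/10*12/17 + 1/10*5/17 = 113/170
P(B|+,+) = (54/85)/(113/170) = 108/113

108/113


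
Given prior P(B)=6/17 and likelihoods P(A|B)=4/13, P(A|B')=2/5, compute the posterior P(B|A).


P(A) = P(A|B)P(B) + P(A|B')P(B') = 4/13*6/17 + 2/5*11/17 = 406/1105
P(B|A) = P(A|B)P(B)/P(A) = (24/221)/(406/1105) = 60/203

60/203


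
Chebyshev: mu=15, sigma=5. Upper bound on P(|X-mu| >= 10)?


k = 10/5 = 2
Chebyshev: P(|X-mu| >= k*sigma) <= 1/k^2 = 1/2^2 = 1/4

1/4


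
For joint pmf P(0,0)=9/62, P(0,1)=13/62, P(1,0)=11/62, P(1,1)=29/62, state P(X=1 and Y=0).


Read from table: P(X=1, Y=0) = 11/62

11/62


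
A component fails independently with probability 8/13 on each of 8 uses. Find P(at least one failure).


P(at least one) = 1 - P(none)
P(none) = (1 - 8/13)^8 = (5/13)^8 = 390625/815730721
P(at least one) = 1 - 390625/815730721 = 815340096/815730721

815340096/815730721


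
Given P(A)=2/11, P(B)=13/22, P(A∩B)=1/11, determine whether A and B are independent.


P(A)*P(B) = 2/11*13/22 = 13/121
P(A∩B) = 1/11 != 13/121, so not independent

No, A and B are not independent


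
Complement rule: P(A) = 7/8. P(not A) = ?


P(A') = 1 - P(A) = 1 - 7/8 = 1/8

1/8


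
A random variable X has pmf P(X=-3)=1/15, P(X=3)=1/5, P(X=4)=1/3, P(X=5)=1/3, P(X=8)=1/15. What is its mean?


E[X] = sum(x * P(x))
= -3*1/15 + 3*1/5 + 4*1/3 + 5*1/3 + 8*1/15
= 59/15

59/15


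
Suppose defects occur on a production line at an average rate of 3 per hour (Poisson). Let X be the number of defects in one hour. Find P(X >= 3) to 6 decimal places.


P(X>=3) = 1 - P(X<=2) = 1 - (e^(-3)*3^0/0! + e^(-3)*3^1/1! + e^(-3)*3^2/2!)
≈ 1 - (0.0497870684 + 0.1493612051 + 0.2240418077)
= 1 - 0.4231900812 = 0.5768099188
≈ 0.576810

0.576810
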